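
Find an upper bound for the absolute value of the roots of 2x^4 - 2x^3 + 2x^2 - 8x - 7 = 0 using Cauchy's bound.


Cauchy's bound: all roots r satisfy |r| <= 1 + max(|a_i/a_n|) for i = 0,...,n-1
where a_n is the leading coefficient.

Coefficients: [2, -2, 2, -8, -7]
Leading coefficient a_n = 2
Ratios |a_i/a_n|: 1, 1, 4, 7/2
Maximum ratio: 4
Cauchy's bound: |r| <= 1 + 4 = 5

Upper bound = 5


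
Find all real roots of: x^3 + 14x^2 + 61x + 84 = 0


Let p(x) = x^3 + 14x^2 + 61x + 84. By the rational root theorem (leading coefficient 1), any rational root is an integer divisor of 84: try ±1, ±2, ... in turn.
Test x = 1: value = 160 ≠ 0.
Test x = -1: value = 36 ≠ 0.
Test x = 2: value = 270 ≠ 0.
Test x = -2: value = 10 ≠ 0.
Test x = 3: value = 420 ≠ 0.
Test x = -3: value = 0 ✓, so (x + 3) is a factor.
Synthetic division by (x + 3): bring down 1; 1(-3) + 14 = 11; 11(-3) + 61 = 28; 28(-3) + 84 = 0 → quotient x^2 + 11x + 28, remainder 0.
Solve the quadratic x^2 + 11x + 28 = 0: discriminant = 11^2 - 4(1)(28) = 121 - 112 = 9.
sqrt(9) = 3, so x = (-11 ± 3)/2: x = -4 or x = -7.

x = -7, x = -4, x = -3


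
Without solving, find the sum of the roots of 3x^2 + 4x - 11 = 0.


By Vieta's formulas for ax^2 + bx + c = 0:
  Sum of roots = -b/a
  Product of roots = c/a

Here a = 3, b = 4, c = -11
Sum = -(4)/3 = -4/3
Product = -11/3 = -11/3

Sum = -4/3


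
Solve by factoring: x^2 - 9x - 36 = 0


We need two numbers that multiply to -36 and add to -9.
Those numbers are 3 and -12 (since 3 * (-12) = -36 and 3 + (-12) = -9).
So x^2 - 9x - 36 = (x + 3)(x - 12) = 0
Setting each factor to zero: x = -3 or x = 12

x = -3, x = 12


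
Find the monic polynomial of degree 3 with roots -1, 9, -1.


A monic polynomial with roots -1, 9, -1 is:
p(x) = (x + 1)(x - 9)(x + 1)
After multiplying by (x + 1): x + 1
After multiplying by (x - 9): x^2 - 8x - 9
After multiplying by (x + 1): x^3 - 7x^2 - 17x - 9

x^3 - 7x^2 - 17x - 9


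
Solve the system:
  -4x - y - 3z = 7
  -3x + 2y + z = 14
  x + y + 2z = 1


Using Cramer's rule. Expand each determinant along the first row.
D  = (-4)*[2*2 - 1*1] - (-1)*[(-3)*2 - 1*1] + (-3)*[(-3)*1 - 2*1]
  = (-4)*(3) - (-1)*(-7) + (-3)*(-5) = -4
Dx = 7*[2*2 - 1*1] - (-1)*[14*2 - 1*1] + (-3)*[14*1 - 2*1]
  = 7*(3) - (-1)*(27) + (-3)*(12) = 12
Dy = (-4)*[14*2 - 1*1] - 7*[(-3)*2 - 1*1] + (-3)*[(-3)*1 - 14*1]
  = (-4)*(27) - 7*(-7) + (-3)*(-17) = -8
Dz = (-4)*[2*1 - 14*1] - (-1)*[(-3)*1 - 14*1] + 7*[(-3)*1 - 2*1]
  = (-4)*(-12) - (-1)*(-17) + 7*(-5) = -4
x = Dx/D = 12/-4 = -3, y = Dy/D = -8/-4 = 2, z = Dz/D = -4/-4 = 1
Check eq1: (-4)(-3) + (-1)(2) + (-3)(1) = 7 = 7 ✓
Check eq2: (-3)(-3) + (2)(2) + (1)(1) = 14 = 14 ✓
Check eq3: (1)(-3) + (1)(2) + (2)(1) = 1 = 1 ✓

x = -3, y = 2, z = 1


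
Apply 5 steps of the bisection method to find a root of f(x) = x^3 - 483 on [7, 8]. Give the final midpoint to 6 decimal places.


f(x) = x^3 - 483
f(7) = -140 < 0
f(8) = 29 > 0

Step 1: midpoint = (7.000000 + 8.000000)/2 = 7.500000
  f(7.500000) = -61.125000
  f(mid) < 0, so root is in [7.500000, 8.000000]

Step 2: midpoint = (7.500000 + 8.000000)/2 = 7.750000
  f(7.750000) = -17.515625
  f(mid) < 0, so root is in [7.750000, 8.000000]

Step 3: midpoint = (7.750000 + 8.000000)/2 = 7.875000
  f(7.875000) = 5.373047
  f(mid) > 0, so root is in [7.750000, 7.875000]

Step 4: midpoint = (7.750000 + 7.875000)/2 = 7.812500
  f(7.812500) = -6.162842
  f(mid) < 0, so root is in [7.812500, 7.875000]

Step 5: midpoint = (7.812500 + 7.875000)/2 = 7.843750
  f(7.843750) = -0.417877
  f(mid) < 0, so root is in [7.843750, 7.875000]

midpoint = 7.843750


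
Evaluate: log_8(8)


We need the exponent such that 8^? = 8
8^1 = 8
Therefore log_8(8) = 1

1


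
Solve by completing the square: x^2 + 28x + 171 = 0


Start: x^2 + 28x + 171 = 0
Move constant: x^2 + 28x = -171
Half of 28 is 14, squared is 196
Add 196 to both sides: x^2 + 28x + 196 = 25
(x + 14)^2 = 25
x + 14 = ±5
x = -14 + 5 = -9 or x = -14 - 5 = -19

x = -19, x = -9


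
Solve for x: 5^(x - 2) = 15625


Express both sides with the same base.
15625 = 5^6
Since the bases match, equate exponents: x - 2 = 6
So x = 6 - (-2) = 8

x = 8


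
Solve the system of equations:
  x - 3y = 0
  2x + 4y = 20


Using Cramer's rule:
Determinant D = (1)(4) - (2)(-3) = 4 + 6 = 10
Dx = (0)(4) - (20)(-3) = 0 + 60 = 60
Dy = (1)(20) - (2)(0) = 20 - 0 = 20
x = Dx/D = 60/10 = 6
y = Dy/D = 20/10 = 2

x = 6, y = 2


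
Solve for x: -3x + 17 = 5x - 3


Starting with: -3x + 17 = 5x - 3
Move all x terms to left: (-3 - 5)x = -3 - 17
Simplify: -8x = -20
Divide both sides by -8: x = 5/2

x = 5/2


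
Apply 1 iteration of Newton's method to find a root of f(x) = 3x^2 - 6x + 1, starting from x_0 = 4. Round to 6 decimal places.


Newton's method: x_(n+1) = x_n - f(x_n)/f'(x_n)
f(x) = 3x^2 - 6x + 1
f'(x) = 6x - 6

Iteration 1:
  f(4.000000) = 25.000000
  f'(4.000000) = 18.000000
  x_1 = 4.000000 - (25.000000)/(18.000000) = 2.611111

x_1 = 2.611111


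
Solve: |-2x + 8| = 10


An absolute value equation |expr| = 10 gives two cases:
Case 1: -2x + 8 = 10
  -2x = 2, so x = -1
Case 2: -2x + 8 = -10
  -2x = -18, so x = 9

x = -1, x = 9


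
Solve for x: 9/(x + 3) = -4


Multiply both sides by (x + 3): 9 = -4(x + 3)
Distribute: 9 = -4x - 12
-4x = 9 + 12 = 21
x = -21/4

x = -21/4


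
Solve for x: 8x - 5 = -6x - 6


Starting with: 8x - 5 = -6x - 6
Move all x terms to left: (8 + 6)x = -6 + 5
Simplify: 14x = -1
Divide both sides by 14: x = -1/14

x = -1/14


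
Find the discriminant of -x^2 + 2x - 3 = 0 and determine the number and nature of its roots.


For ax^2 + bx + c = 0, discriminant D = b^2 - 4ac
Here a = -1, b = 2, c = -3
D = (2)^2 - 4(-1)(-3) = 4 - 12 = -8

D = -8 < 0
The equation has no real roots (2 complex conjugate roots).

Discriminant = -8, no real roots (2 complex conjugate roots)


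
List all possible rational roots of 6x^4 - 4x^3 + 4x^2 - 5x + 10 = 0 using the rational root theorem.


Rational root theorem: possible roots are ±p/q where:
  p divides the constant term (10): p ∈ {1, 2, 5, 10}
  q divides the leading coefficient (6): q ∈ {1, 2, 3, 6}

All possible rational roots: -10, -5, -10/3, -5/2, -2, -5/3, -1, -5/6, -2/3, -1/2, -1/3, -1/6, 1/6, 1/3, 1/2, 2/3, 5/6, 1, 5/3, 2, 5/2, 10/3, 5, 10

-10, -5, -10/3, -5/2, -2, -5/3, -1, -5/6, -2/3, -1/2, -1/3, -1/6, 1/6, 1/3, 1/2, 2/3, 5/6, 1, 5/3, 2, 5/2, 10/3, 5, 10


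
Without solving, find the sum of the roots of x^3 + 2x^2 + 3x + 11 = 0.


By Vieta's formulas for x^3 + bx^2 + cx + d = 0:
  r1 + r2 + r3 = -b/a = -2
  r1*r2 + r1*r3 + r2*r3 = c/a = 3
  r1*r2*r3 = -d/a = -11


Sum = -2


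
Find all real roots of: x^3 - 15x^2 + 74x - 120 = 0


Let p(x) = x^3 - 15x^2 + 74x - 120. By the rational root theorem (leading coefficient 1), any rational root is an integer divisor of 120: try ±1, ±2, ... in turn.
Test x = 1: value = -60 ≠ 0.
Test x = -1: value = -210 ≠ 0.
Test x = 2: value = -24 ≠ 0.
Test x = -2: value = -336 ≠ 0.
Test x = 3: value = -6 ≠ 0.
Test x = -3: value = -504 ≠ 0.
Test x = 4: value = 0 ✓, so (x - 4) is a factor.
Synthetic division by (x - 4): bring down 1; 1(4) - 15 = -11; (-11)(4) + 74 = 30; 30(4) - 120 = 0 → quotient x^2 - 11x + 30, remainder 0.
Solve the quadratic x^2 - 11x + 30 = 0: discriminant = (-11)^2 - 4(1)(30) = 121 - 120 = 1.
sqrt(1) = 1, so x = (11 ± 1)/2: x = 6 or x = 5.

x = 4, x = 5, x = 6


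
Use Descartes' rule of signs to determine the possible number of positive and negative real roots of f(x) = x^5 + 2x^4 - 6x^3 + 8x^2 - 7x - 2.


Descartes' rule of signs:

For positive roots, count sign changes in f(x) = x^5 + 2x^4 - 6x^3 + 8x^2 - 7x - 2:
Signs of coefficients: +, +, -, +, -, -
Number of sign changes: 3
Possible positive real roots: 3, 1

For negative roots, examine f(-x) = -x^5 + 2x^4 + 6x^3 + 8x^2 + 7x - 2:
Signs of coefficients: -, +, +, +, +, -
Number of sign changes: 2
Possible negative real roots: 2, 0

Positive roots: 3 or 1; Negative roots: 2 or 0


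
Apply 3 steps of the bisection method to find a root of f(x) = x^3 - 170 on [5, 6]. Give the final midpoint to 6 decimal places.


f(x) = x^3 - 170
f(5) = -45 < 0
f(6) = 46 > 0

Step 1: midpoint = (5.000000 + 6.000000)/2 = 5.500000
  f(5.500000) = -3.625000
  f(mid) < 0, so root is in [5.500000, 6.000000]

Step 2: midpoint = (5.500000 + 6.000000)/2 = 5.750000
  f(5.750000) = 20.109375
  f(mid) > 0, so root is in [5.500000, 5.750000]

Step 3: midpoint = (5.500000 + 5.750000)/2 = 5.625000
  f(5.625000) = 7.978516
  f(mid) > 0, so root is in [5.500000, 5.625000]

midpoint = 5.625000


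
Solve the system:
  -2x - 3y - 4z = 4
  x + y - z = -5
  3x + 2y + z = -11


Using Cramer's rule. Expand each determinant along the first row.
D  = (-2)*[1*1 - (-1)*2] - (-3)*[1*1 - (-1)*3] + (-4)*[1*2 - 1*3]
  = (-2)*(3) - (-3)*(4) + (-4)*(-1) = 10
Dx = 4*[1*1 - (-1)*2] - (-3)*[(-5)*1 - (-1)*(-11)] + (-4)*[(-5)*2 - 1*(-11)]
  = 4*(3) - (-3)*(-16) + (-4)*(1) = -40
Dy = (-2)*[(-5)*1 - (-1)*(-11)] - 4*[1*1 - (-1)*3] + (-4)*[1*(-11) - (-5)*3]
  = (-2)*(-16) - 4*(4) + (-4)*(4) = 0
Dz = (-2)*[1*(-11) - (-5)*2] - (-3)*[1*(-11) - (-5)*3] + 4*[1*2 - 1*3]
  = (-2)*(-1) - (-3)*(4) + 4*(-1) = 10
x = Dx/D = -40/10 = -4, y = Dy/D = 0/10 = 0, z = Dz/D = 10/10 = 1
Check eq1: (-2)(-4) + (-3)(0) + (-4)(1) = 4 = 4 ✓
Check eq2: (1)(-4) + (1)(0) + (-1)(1) = -5 = -5 ✓
Check eq3: (3)(-4) + (2)(0) + (1)(1) = -11 = -11 ✓

x = -4, y = 0, z = 1


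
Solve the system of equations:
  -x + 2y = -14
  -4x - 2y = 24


Using Cramer's rule:
Determinant D = (-1)(-2) - (-4)(2) = 2 + 8 = 10
Dx = (-14)(-2) - (24)(2) = 28 - 48 = -20
Dy = (-1)(24) - (-4)(-14) = -24 - 56 = -80
x = Dx/D = -20/10 = -2
y = Dy/D = -80/10 = -8

x = -2, y = -8


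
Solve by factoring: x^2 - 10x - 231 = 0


We need two numbers that multiply to -231 and add to -10.
Those numbers are 11 and -21 (since 11 * (-21) = -231 and 11 + (-21) = -10).
So x^2 - 10x - 231 = (x + 11)(x - 21) = 0
Setting each factor to zero: x = -11 or x = 21

x = -11, x = 21


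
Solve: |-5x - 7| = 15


An absolute value equation |expr| = 15 gives two cases:
Case 1: -5x - 7 = 15
  -5x = 22, so x = -22/5
Case 2: -5x - 7 = -15
  -5x = -8, so x = 8/5

x = -22/5, x = 8/5


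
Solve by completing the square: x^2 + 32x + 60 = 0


Start: x^2 + 32x + 60 = 0
Move constant: x^2 + 32x = -60
Half of 32 is 16, squared is 256
Add 256 to both sides: x^2 + 32x + 256 = 196
(x + 16)^2 = 196
x + 16 = ±14
x = -16 + 14 = -2 or x = -16 - 14 = -30

x = -30, x = -2


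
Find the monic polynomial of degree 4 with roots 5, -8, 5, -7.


A monic polynomial with roots 5, -8, 5, -7 is:
p(x) = (x - 5)(x + 8)(x - 5)(x + 7)
After multiplying by (x - 5): x - 5
After multiplying by (x + 8): x^2 + 3x - 40
After multiplying by (x - 5): x^3 - 2x^2 - 55x + 200
After multiplying by (x + 7): x^4 + 5x^3 - 69x^2 - 185x + 1400

x^4 + 5x^3 - 69x^2 - 185x + 1400


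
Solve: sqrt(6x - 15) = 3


Square both sides: 6x - 15 = 3^2 = 9
6x = 9 + 15 = 24
x = 4
Check: sqrt(6*4 - 15) = sqrt(9) = 3 ✓

x = 4


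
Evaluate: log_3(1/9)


We need the exponent such that 3^? = 1/9
3^(-2) = 1/3^2 = 1/9
Therefore log_3(1/9) = -2

-2


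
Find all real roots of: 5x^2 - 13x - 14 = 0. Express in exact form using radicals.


Using the quadratic formula: x = (-b ± sqrt(b^2 - 4ac)) / (2a)
Here a = 5, b = -13, c = -14
Discriminant = b^2 - 4ac = (-13)^2 - 4(5)(-14) = 169 + 280 = 449
Since discriminant = 449 > 0, there are two real roots.
x = (13 ± sqrt(449)) / 10
Numerically: x ≈ 3.4190 or x ≈ -0.8190

x = (13 + sqrt(449)) / 10 or x = (13 - sqrt(449)) / 10


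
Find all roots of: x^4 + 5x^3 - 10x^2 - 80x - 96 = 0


Let p(x) = x^4 + 5x^3 - 10x^2 - 80x - 96. By the rational root theorem (leading coefficient 1), any rational root is an integer divisor of 96: try ±1, ±2, ... in turn.
Test x = 1: value = -180 ≠ 0.
Test x = -1: value = -30 ≠ 0.
Test x = 2: value = -240 ≠ 0.
Test x = -2: value = 0 ✓, so (x + 2) is a factor.
Synthetic division by (x + 2): bring down 1; 1(-2) + 5 = 3; 3(-2) - 10 = -16; (-16)(-2) - 80 = -48; (-48)(-2) - 96 = 0 → quotient x^3 + 3x^2 - 16x - 48, remainder 0.
Continue with the quotient x^3 + 3x^2 - 16x - 48 (candidates must divide 48; re-test x = -2 first in case it repeats).
Test x = -2: value = -12 ≠ 0.
Test x = 3: value = -42 ≠ 0.
Test x = -3: value = 0 ✓, so (x + 3) is a factor.
Synthetic division by (x + 3): bring down 1; 1(-3) + 3 = 0; 0(-3) - 16 = -16; (-16)(-3) - 48 = 0 → quotient x^2 - 16, remainder 0.
Solve the quadratic x^2 - 16 = 0: discriminant = 0^2 - 4(1)(-16) = 0 + 64 = 64.
sqrt(64) = 8, so x = (0 ± 8)/2: x = 4 or x = -4.
Collecting all roots found:

x = -4, x = -3, x = -2, x = 4


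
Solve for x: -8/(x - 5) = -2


Multiply both sides by (x - 5): -8 = -2(x - 5)
Distribute: -8 = -2x + 10
-2x = -8 - 10 = -18
x = 9

x = 9


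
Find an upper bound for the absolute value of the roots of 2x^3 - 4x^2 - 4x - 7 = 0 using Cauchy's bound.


Cauchy's bound: all roots r satisfy |r| <= 1 + max(|a_i/a_n|) for i = 0,...,n-1
where a_n is the leading coefficient.

Coefficients: [2, -4, -4, -7]
Leading coefficient a_n = 2
Ratios |a_i/a_n|: 2, 2, 7/2
Maximum ratio: 7/2
Cauchy's bound: |r| <= 1 + 7/2 = 9/2

Upper bound = 9/2


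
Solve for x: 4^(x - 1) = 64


Express both sides with the same base.
64 = 4^3
Since the bases match, equate exponents: x - 1 = 3
So x = 3 - (-1) = 4

x = 4


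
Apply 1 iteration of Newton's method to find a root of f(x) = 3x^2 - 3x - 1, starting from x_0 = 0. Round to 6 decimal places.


Newton's method: x_(n+1) = x_n - f(x_n)/f'(x_n)
f(x) = 3x^2 - 3x - 1
f'(x) = 6x - 3

Iteration 1:
  f(0.000000) = -1.000000
  f'(0.000000) = -3.000000
  x_1 = 0.000000 - (-1.000000)/(-3.000000) = -0.333333

x_1 = -0.333333


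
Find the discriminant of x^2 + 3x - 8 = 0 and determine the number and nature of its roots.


For ax^2 + bx + c = 0, discriminant D = b^2 - 4ac
Here a = 1, b = 3, c = -8
D = (3)^2 - 4(1)(-8) = 9 + 32 = 41

D = 41 > 0 but not a perfect square
The equation has 2 distinct real irrational roots.

Discriminant = 41, 2 distinct real irrational roots


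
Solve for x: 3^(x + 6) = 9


Express both sides with the same base.
9 = 3^2
Since the bases match, equate exponents: x + 6 = 2
So x = 2 - (6) = -4

x = -4


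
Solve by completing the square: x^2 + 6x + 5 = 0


Start: x^2 + 6x + 5 = 0
Move constant: x^2 + 6x = -5
Half of 6 is 3, squared is 9
Add 9 to both sides: x^2 + 6x + 9 = 4
(x + 3)^2 = 4
x + 3 = ±2
x = -3 + 2 = -1 or x = -3 - 2 = -5

x = -5, x = -1


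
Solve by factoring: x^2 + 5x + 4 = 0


We need two numbers that multiply to 4 and add to 5.
Those numbers are 4 and 1 (since 4 * 1 = 4 and 4 + 1 = 5).
So x^2 + 5x + 4 = (x + 4)(x + 1) = 0
Setting each factor to zero: x = -4 or x = -1

x = -4, x = -1


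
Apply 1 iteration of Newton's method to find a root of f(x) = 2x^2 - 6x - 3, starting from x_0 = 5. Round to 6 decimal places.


Newton's method: x_(n+1) = x_n - f(x_n)/f'(x_n)
f(x) = 2x^2 - 6x - 3
f'(x) = 4x - 6

Iteration 1:
  f(5.000000) = 17.000000
  f'(5.000000) = 14.000000
  x_1 = 5.000000 - (17.000000)/(14.000000) = 3.785714

x_1 = 3.785714


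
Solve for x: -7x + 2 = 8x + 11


Starting with: -7x + 2 = 8x + 11
Move all x terms to left: (-7 - 8)x = 11 - 2
Simplify: -15x = 9
Divide both sides by -15: x = -3/5

x = -3/5


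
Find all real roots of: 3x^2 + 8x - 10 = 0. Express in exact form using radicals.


Using the quadratic formula: x = (-b ± sqrt(b^2 - 4ac)) / (2a)
Here a = 3, b = 8, c = -10
Discriminant = b^2 - 4ac = 8^2 - 4(3)(-10) = 64 + 120 = 184
Since discriminant = 184 > 0, there are two real roots.
x = (-8 ± 2*sqrt(46)) / 6
Simplifying: x = (-4 ± sqrt(46)) / 3
Numerically: x ≈ 0.9274 or x ≈ -3.5941

x = (-4 + sqrt(46)) / 3 or x = (-4 - sqrt(46)) / 3


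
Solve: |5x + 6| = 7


An absolute value equation |expr| = 7 gives two cases:
Case 1: 5x + 6 = 7
  5x = 1, so x = 1/5
Case 2: 5x + 6 = -7
  5x = -13, so x = -13/5

x = -13/5, x = 1/5


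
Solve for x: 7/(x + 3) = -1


Multiply both sides by (x + 3): 7 = -1(x + 3)
Distribute: 7 = -x - 3
-x = 7 + 3 = 10
x = -10

x = -10


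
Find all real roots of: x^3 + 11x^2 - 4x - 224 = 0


Let p(x) = x^3 + 11x^2 - 4x - 224. By the rational root theorem (leading coefficient 1), any rational root is an integer divisor of 224: try ±1, ±2, ... in turn.
Test x = 1: value = -216 ≠ 0.
Test x = -1: value = -210 ≠ 0.
Test x = 2: value = -180 ≠ 0.
Test x = -2: value = -180 ≠ 0.
Test x = 4: value = 0 ✓, so (x - 4) is a factor.
Synthetic division by (x - 4): bring down 1; 1(4) + 11 = 15; 15(4) - 4 = 56; 56(4) - 224 = 0 → quotient x^2 + 15x + 56, remainder 0.
Solve the quadratic x^2 + 15x + 56 = 0: discriminant = 15^2 - 4(1)(56) = 225 - 224 = 1.
sqrt(1) = 1, so x = (-15 ± 1)/2: x = -7 or x = -8.

x = -8, x = -7, x = 4


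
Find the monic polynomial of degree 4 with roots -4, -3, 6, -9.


A monic polynomial with roots -4, -3, 6, -9 is:
p(x) = (x + 4)(x + 3)(x - 6)(x + 9)
After multiplying by (x + 4): x + 4
After multiplying by (x + 3): x^2 + 7x + 12
After multiplying by (x - 6): x^3 + x^2 - 30x - 72
After multiplying by (x + 9): x^4 + 10x^3 - 21x^2 - 342x - 648

x^4 + 10x^3 - 21x^2 - 342x - 648


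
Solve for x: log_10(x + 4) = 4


Convert to exponential form: x + 4 = 10^4 = 10000
x = 10000 - 4 = 9996
Check: log_10(9996 + 4) = log_10(10000) = log_10(10000) = 4 ✓

x = 9996


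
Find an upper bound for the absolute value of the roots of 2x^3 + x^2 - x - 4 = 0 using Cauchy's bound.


Cauchy's bound: all roots r satisfy |r| <= 1 + max(|a_i/a_n|) for i = 0,...,n-1
where a_n is the leading coefficient.

Coefficients: [2, 1, -1, -4]
Leading coefficient a_n = 2
Ratios |a_i/a_n|: 1/2, 1/2, 2
Maximum ratio: 2
Cauchy's bound: |r| <= 1 + 2 = 3

Upper bound = 3


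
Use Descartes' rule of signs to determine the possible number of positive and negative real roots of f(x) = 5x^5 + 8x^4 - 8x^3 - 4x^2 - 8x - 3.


Descartes' rule of signs:

For positive roots, count sign changes in f(x) = 5x^5 + 8x^4 - 8x^3 - 4x^2 - 8x - 3:
Signs of coefficients: +, +, -, -, -, -
Number of sign changes: 1
Possible positive real roots: 1

For negative roots, examine f(-x) = -5x^5 + 8x^4 + 8x^3 - 4x^2 + 8x - 3:
Signs of coefficients: -, +, +, -, +, -
Number of sign changes: 4
Possible negative real roots: 4, 2, 0

Positive roots: 1; Negative roots: 4 or 2 or 0


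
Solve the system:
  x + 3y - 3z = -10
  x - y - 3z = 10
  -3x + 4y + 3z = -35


Using Cramer's rule. Expand each determinant along the first row.
D  = 1*[(-1)*3 - (-3)*4] - 3*[1*3 - (-3)*(-3)] + (-3)*[1*4 - (-1)*(-3)]
  = 1*(9) - 3*(-6) + (-3)*(1) = 24
Dx = (-10)*[(-1)*3 - (-3)*4] - 3*[10*3 - (-3)*(-35)] + (-3)*[10*4 - (-1)*(-35)]
  = (-10)*(9) - 3*(-75) + (-3)*(5) = 120
Dy = 1*[10*3 - (-3)*(-35)] - (-10)*[1*3 - (-3)*(-3)] + (-3)*[1*(-35) - 10*(-3)]
  = 1*(-75) - (-10)*(-6) + (-3)*(-5) = -120
Dz = 1*[(-1)*(-35) - 10*4] - 3*[1*(-35) - 10*(-3)] + (-10)*[1*4 - (-1)*(-3)]
  = 1*(-5) - 3*(-5) + (-10)*(1) = 0
x = Dx/D = 120/24 = 5, y = Dy/D = -120/24 = -5, z = Dz/D = 0/24 = 0
Check eq1: (1)(5) + (3)(-5) + (-3)(0) = -10 = -10 ✓
Check eq2: (1)(5) + (-1)(-5) + (-3)(0) = 10 = 10 ✓
Check eq3: (-3)(5) + (4)(-5) + (3)(0) = -35 = -35 ✓

x = 5, y = -5, z = 0


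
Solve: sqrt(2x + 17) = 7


Square both sides: 2x + 17 = 7^2 = 49
2x = 49 - 17 = 32
x = 16
Check: sqrt(2*16 + 17) = sqrt(49) = 7 ✓

x = 16


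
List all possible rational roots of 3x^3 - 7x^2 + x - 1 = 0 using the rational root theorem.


Rational root theorem: possible roots are ±p/q where:
  p divides the constant term (-1): p ∈ {1}
  q divides the leading coefficient (3): q ∈ {1, 3}

All possible rational roots: -1, -1/3, 1/3, 1

-1, -1/3, 1/3, 1


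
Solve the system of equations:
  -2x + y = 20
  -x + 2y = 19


Using Cramer's rule:
Determinant D = (-2)(2) - (-1)(1) = -4 + 1 = -3
Dx = (20)(2) - (19)(1) = 40 - 19 = 21
Dy = (-2)(19) - (-1)(20) = -38 + 20 = -18
x = Dx/D = 21/-3 = -7
y = Dy/D = -18/-3 = 6

x = -7, y = 6


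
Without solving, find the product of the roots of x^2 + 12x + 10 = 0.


By Vieta's formulas for ax^2 + bx + c = 0:
  Sum of roots = -b/a
  Product of roots = c/a

Here a = 1, b = 12, c = 10
Sum = -(12)/1 = -12
Product = 10/1 = 10

Product = 10


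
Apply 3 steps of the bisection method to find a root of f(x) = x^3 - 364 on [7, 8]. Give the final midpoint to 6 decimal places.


f(x) = x^3 - 364
f(7) = -21 < 0
f(8) = 148 > 0

Step 1: midpoint = (7.000000 + 8.000000)/2 = 7.500000
  f(7.500000) = 57.875000
  f(mid) > 0, so root is in [7.000000, 7.500000]

Step 2: midpoint = (7.000000 + 7.500000)/2 = 7.250000
  f(7.250000) = 17.078125
  f(mid) > 0, so root is in [7.000000, 7.250000]

Step 3: midpoint = (7.000000 + 7.250000)/2 = 7.125000
  f(7.125000) = -2.294922
  f(mid) < 0, so root is in [7.125000, 7.250000]

midpoint = 7.125000


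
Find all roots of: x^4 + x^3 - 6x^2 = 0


The lowest-degree term is x^2, so x = 0 is a root with multiplicity 2. Factor out x^2:
  x^2 + x - 6 = 0
Solve the quadratic x^2 + x - 6 = 0: discriminant = 1^2 - 4(1)(-6) = 1 + 24 = 25.
sqrt(25) = 5, so x = (-1 ± 5)/2: x = 2 or x = -3.
Collecting all roots found:

x = -3, x = 0 (multiplicity 2), x = 2


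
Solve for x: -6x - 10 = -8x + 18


Starting with: -6x - 10 = -8x + 18
Move all x terms to left: (-6 + 8)x = 18 + 10
Simplify: 2x = 28
Divide both sides by 2: x = 14

x = 14


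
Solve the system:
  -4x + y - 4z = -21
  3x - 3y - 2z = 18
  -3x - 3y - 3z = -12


Using Cramer's rule. Expand each determinant along the first row.
D  = (-4)*[(-3)*(-3) - (-2)*(-3)] - 1*[3*(-3) - (-2)*(-3)] + (-4)*[3*(-3) - (-3)*(-3)]
  = (-4)*(3) - 1*(-15) + (-4)*(-18) = 75
Dx = (-21)*[(-3)*(-3) - (-2)*(-3)] - 1*[18*(-3) - (-2)*(-12)] + (-4)*[18*(-3) - (-3)*(-12)]
  = (-21)*(3) - 1*(-78) + (-4)*(-90) = 375
Dy = (-4)*[18*(-3) - (-2)*(-12)] - (-21)*[3*(-3) - (-2)*(-3)] + (-4)*[3*(-12) - 18*(-3)]
  = (-4)*(-78) - (-21)*(-15) + (-4)*(18) = -75
Dz = (-4)*[(-3)*(-12) - 18*(-3)] - 1*[3*(-12) - 18*(-3)] + (-21)*[3*(-3) - (-3)*(-3)]
  = (-4)*(90) - 1*(18) + (-21)*(-18) = 0
x = Dx/D = 375/75 = 5, y = Dy/D = -75/75 = -1, z = Dz/D = 0/75 = 0
Check eq1: (-4)(5) + (1)(-1) + (-4)(0) = -21 = -21 ✓
Check eq2: (3)(5) + (-3)(-1) + (-2)(0) = 18 = 18 ✓
Check eq3: (-3)(5) + (-3)(-1) + (-3)(0) = -12 = -12 ✓

x = 5, y = -1, z = 0


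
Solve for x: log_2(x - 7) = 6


Convert to exponential form: x - 7 = 2^6 = 64
x = 64 + 7 = 71
Check: log_2(71 - 7) = log_2(64) = log_2(64) = 6 ✓

x = 71


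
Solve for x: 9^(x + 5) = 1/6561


Express both sides with the same base.
1/6561 = 9^(-4)
Since the bases match, equate exponents: x + 5 = -4
So x = -4 - (5) = -9

x = -9


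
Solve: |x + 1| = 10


An absolute value equation |expr| = 10 gives two cases:
Case 1: x + 1 = 10
  x = 9, so x = 9
Case 2: x + 1 = -10
  x = -11, so x = -11

x = -11, x = 9


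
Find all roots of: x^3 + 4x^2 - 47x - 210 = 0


Let p(x) = x^3 + 4x^2 - 47x - 210. By the rational root theorem (leading coefficient 1), any rational root is an integer divisor of 210: try ±1, ±2, ... in turn.
Test x = 1: value = -252 ≠ 0.
Test x = -1: value = -160 ≠ 0.
Test x = 2: value = -280 ≠ 0.
Test x = -2: value = -108 ≠ 0.
Test x = 3: value = -288 ≠ 0.
Test x = -3: value = -60 ≠ 0.
Test x = 5: value = -220 ≠ 0.
Test x = -5: value = 0 ✓, so (x + 5) is a factor.
Synthetic division by (x + 5): bring down 1; 1(-5) + 4 = -1; (-1)(-5) - 47 = -42; (-42)(-5) - 210 = 0 → quotient x^2 - x - 42, remainder 0.
Solve the quadratic x^2 - x - 42 = 0: discriminant = (-1)^2 - 4(1)(-42) = 1 + 168 = 169.
sqrt(169) = 13, so x = (1 ± 13)/2: x = 7 or x = -6.
Collecting all roots found:

x = -6, x = -5, x = 7


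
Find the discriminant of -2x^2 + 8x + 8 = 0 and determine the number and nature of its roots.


For ax^2 + bx + c = 0, discriminant D = b^2 - 4ac
Here a = -2, b = 8, c = 8
D = (8)^2 - 4(-2)(8) = 64 + 64 = 128

D = 128 > 0 but not a perfect square
The equation has 2 distinct real irrational roots.

Discriminant = 128, 2 distinct real irrational roots


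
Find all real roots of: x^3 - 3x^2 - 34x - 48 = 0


Let p(x) = x^3 - 3x^2 - 34x - 48. By the rational root theorem (leading coefficient 1), any rational root is an integer divisor of 48: try ±1, ±2, ... in turn.
Test x = 1: value = -84 ≠ 0.
Test x = -1: value = -18 ≠ 0.
Test x = 2: value = -120 ≠ 0.
Test x = -2: value = 0 ✓, so (x + 2) is a factor.
Synthetic division by (x + 2): bring down 1; 1(-2) - 3 = -5; (-5)(-2) - 34 = -24; (-24)(-2) - 48 = 0 → quotient x^2 - 5x - 24, remainder 0.
Solve the quadratic x^2 - 5x - 24 = 0: discriminant = (-5)^2 - 4(1)(-24) = 25 + 96 = 121.
sqrt(121) = 11, so x = (5 ± 11)/2: x = 8 or x = -3.

x = -3, x = -2, x = 8


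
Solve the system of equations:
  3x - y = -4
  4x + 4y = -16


Using Cramer's rule:
Determinant D = (3)(4) - (4)(-1) = 12 + 4 = 16
Dx = (-4)(4) - (-16)(-1) = -16 - 16 = -32
Dy = (3)(-16) - (4)(-4) = -48 + 16 = -32
x = Dx/D = -32/16 = -2
y = Dy/D = -32/16 = -2

x = -2, y = -2


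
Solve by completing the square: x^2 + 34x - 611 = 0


Start: x^2 + 34x - 611 = 0
Move constant: x^2 + 34x = 611
Half of 34 is 17, squared is 289
Add 289 to both sides: x^2 + 34x + 289 = 900
(x + 17)^2 = 900
x + 17 = ±30
x = -17 + 30 = 13 or x = -17 - 30 = -47

x = -47, x = 13


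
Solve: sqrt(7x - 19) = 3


Square both sides: 7x - 19 = 3^2 = 9
7x = 9 + 19 = 28
x = 4
Check: sqrt(7*4 - 19) = sqrt(9) = 3 ✓

x = 4


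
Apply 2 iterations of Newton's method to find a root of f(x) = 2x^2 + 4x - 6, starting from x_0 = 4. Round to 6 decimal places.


Newton's method: x_(n+1) = x_n - f(x_n)/f'(x_n)
f(x) = 2x^2 + 4x - 6
f'(x) = 4x + 4

Iteration 1:
  f(4.000000) = 42.000000
  f'(4.000000) = 20.000000
  x_1 = 4.000000 - (42.000000)/(20.000000) = 1.900000

Iteration 2:
  f(1.900000) = 8.820000
  f'(1.900000) = 11.600000
  x_2 = 1.900000 - (8.820000)/(11.600000) = 1.139655

x_2 = 1.139655


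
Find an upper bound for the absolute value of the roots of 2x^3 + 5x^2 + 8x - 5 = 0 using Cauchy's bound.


Cauchy's bound: all roots r satisfy |r| <= 1 + max(|a_i/a_n|) for i = 0,...,n-1
where a_n is the leading coefficient.

Coefficients: [2, 5, 8, -5]
Leading coefficient a_n = 2
Ratios |a_i/a_n|: 5/2, 4, 5/2
Maximum ratio: 4
Cauchy's bound: |r| <= 1 + 4 = 5

Upper bound = 5


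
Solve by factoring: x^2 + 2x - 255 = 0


We need two numbers that multiply to -255 and add to 2.
Those numbers are -15 and 17 (since (-15) * 17 = -255 and (-15) + 17 = 2).
So x^2 + 2x - 255 = (x - 15)(x + 17) = 0
Setting each factor to zero: x = 15 or x = -17

x = -17, x = 15


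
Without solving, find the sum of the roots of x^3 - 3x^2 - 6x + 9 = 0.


By Vieta's formulas for x^3 + bx^2 + cx + d = 0:
  r1 + r2 + r3 = -b/a = 3
  r1*r2 + r1*r3 + r2*r3 = c/a = -6
  r1*r2*r3 = -d/a = -9


Sum = 3


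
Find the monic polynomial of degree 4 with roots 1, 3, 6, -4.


A monic polynomial with roots 1, 3, 6, -4 is:
p(x) = (x - 1)(x - 3)(x - 6)(x + 4)
After multiplying by (x - 1): x - 1
After multiplying by (x - 3): x^2 - 4x + 3
After multiplying by (x - 6): x^3 - 10x^2 + 27x - 18
After multiplying by (x + 4): x^4 - 6x^3 - 13x^2 + 90x - 72

x^4 - 6x^3 - 13x^2 + 90x - 72


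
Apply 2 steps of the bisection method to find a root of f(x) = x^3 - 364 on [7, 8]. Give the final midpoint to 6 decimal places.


f(x) = x^3 - 364
f(7) = -21 < 0
f(8) = 148 > 0

Step 1: midpoint = (7.000000 + 8.000000)/2 = 7.500000
  f(7.500000) = 57.875000
  f(mid) > 0, so root is in [7.000000, 7.500000]

Step 2: midpoint = (7.000000 + 7.500000)/2 = 7.250000
  f(7.250000) = 17.078125
  f(mid) > 0, so root is in [7.000000, 7.250000]

midpoint = 7.250000


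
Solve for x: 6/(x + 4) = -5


Multiply both sides by (x + 4): 6 = -5(x + 4)
Distribute: 6 = -5x - 20
-5x = 6 + 20 = 26
x = -26/5

x = -26/5


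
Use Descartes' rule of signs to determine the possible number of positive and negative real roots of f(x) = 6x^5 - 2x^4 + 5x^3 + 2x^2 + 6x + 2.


Descartes' rule of signs:

For positive roots, count sign changes in f(x) = 6x^5 - 2x^4 + 5x^3 + 2x^2 + 6x + 2:
Signs of coefficients: +, -, +, +, +, +
Number of sign changes: 2
Possible positive real roots: 2, 0

For negative roots, examine f(-x) = -6x^5 - 2x^4 - 5x^3 + 2x^2 - 6x + 2:
Signs of coefficients: -, -, -, +, -, +
Number of sign changes: 3
Possible negative real roots: 3, 1

Positive roots: 2 or 0; Negative roots: 3 or 1


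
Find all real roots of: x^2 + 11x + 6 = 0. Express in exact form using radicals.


Using the quadratic formula: x = (-b ± sqrt(b^2 - 4ac)) / (2a)
Here a = 1, b = 11, c = 6
Discriminant = b^2 - 4ac = 11^2 - 4(1)(6) = 121 - 24 = 97
Since discriminant = 97 > 0, there are two real roots.
x = (-11 ± sqrt(97)) / 2
Numerically: x ≈ -0.5756 or x ≈ -10.4244

x = (-11 + sqrt(97)) / 2 or x = (-11 - sqrt(97)) / 2


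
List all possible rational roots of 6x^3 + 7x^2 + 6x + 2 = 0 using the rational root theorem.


Rational root theorem: possible roots are ±p/q where:
  p divides the constant term (2): p ∈ {1, 2}
  q divides the leading coefficient (6): q ∈ {1, 2, 3, 6}

All possible rational roots: -2, -1, -2/3, -1/2, -1/3, -1/6, 1/6, 1/3, 1/2, 2/3, 1, 2

-2, -1, -2/3, -1/2, -1/3, -1/6, 1/6, 1/3, 1/2, 2/3, 1, 2


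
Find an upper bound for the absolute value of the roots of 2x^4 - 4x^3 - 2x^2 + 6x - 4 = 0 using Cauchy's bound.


Cauchy's bound: all roots r satisfy |r| <= 1 + max(|a_i/a_n|) for i = 0,...,n-1
where a_n is the leading coefficient.

Coefficients: [2, -4, -2, 6, -4]
Leading coefficient a_n = 2
Ratios |a_i/a_n|: 2, 1, 3, 2
Maximum ratio: 3
Cauchy's bound: |r| <= 1 + 3 = 4

Upper bound = 4


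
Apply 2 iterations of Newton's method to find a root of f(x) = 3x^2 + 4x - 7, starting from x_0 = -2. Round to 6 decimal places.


Newton's method: x_(n+1) = x_n - f(x_n)/f'(x_n)
f(x) = 3x^2 + 4x - 7
f'(x) = 6x + 4

Iteration 1:
  f(-2.000000) = -3.000000
  f'(-2.000000) = -8.000000
  x_1 = -2.000000 - (-3.000000)/(-8.000000) = -2.375000

Iteration 2:
  f(-2.375000) = 0.421875
  f'(-2.375000) = -10.250000
  x_2 = -2.375000 - (0.421875)/(-10.250000) = -2.333841

x_2 = -2.333841


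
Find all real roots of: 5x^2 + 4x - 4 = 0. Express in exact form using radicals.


Using the quadratic formula: x = (-b ± sqrt(b^2 - 4ac)) / (2a)
Here a = 5, b = 4, c = -4
Discriminant = b^2 - 4ac = 4^2 - 4(5)(-4) = 16 + 80 = 96
Since discriminant = 96 > 0, there are two real roots.
x = (-4 ± 4*sqrt(6)) / 10
Simplifying: x = (-2 ± 2*sqrt(6)) / 5
Numerically: x ≈ 0.5798 or x ≈ -1.3798

x = (-2 + 2*sqrt(6)) / 5 or x = (-2 - 2*sqrt(6)) / 5


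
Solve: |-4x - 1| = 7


An absolute value equation |expr| = 7 gives two cases:
Case 1: -4x - 1 = 7
  -4x = 8, so x = -2
Case 2: -4x - 1 = -7
  -4x = -6, so x = 3/2

x = -2, x = 3/2


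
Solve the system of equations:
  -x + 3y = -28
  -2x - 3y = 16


Using Cramer's rule:
Determinant D = (-1)(-3) - (-2)(3) = 3 + 6 = 9
Dx = (-28)(-3) - (16)(3) = 84 - 48 = 36
Dy = (-1)(16) - (-2)(-28) = -16 - 56 = -72
x = Dx/D = 36/9 = 4
y = Dy/D = -72/9 = -8

x = 4, y = -8


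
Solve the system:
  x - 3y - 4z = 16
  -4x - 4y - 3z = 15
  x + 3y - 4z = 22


Using Cramer's rule. Expand each determinant along the first row.
D  = 1*[(-4)*(-4) - (-3)*3] - (-3)*[(-4)*(-4) - (-3)*1] + (-4)*[(-4)*3 - (-4)*1]
  = 1*(25) - (-3)*(19) + (-4)*(-8) = 114
Dx = 16*[(-4)*(-4) - (-3)*3] - (-3)*[15*(-4) - (-3)*22] + (-4)*[15*3 - (-4)*22]
  = 16*(25) - (-3)*(6) + (-4)*(133) = -114
Dy = 1*[15*(-4) - (-3)*22] - 16*[(-4)*(-4) - (-3)*1] + (-4)*[(-4)*22 - 15*1]
  = 1*(6) - 16*(19) + (-4)*(-103) = 114
Dz = 1*[(-4)*22 - 15*3] - (-3)*[(-4)*22 - 15*1] + 16*[(-4)*3 - (-4)*1]
  = 1*(-133) - (-3)*(-103) + 16*(-8) = -570
x = Dx/D = -114/114 = -1, y = Dy/D = 114/114 = 1, z = Dz/D = -570/114 = -5
Check eq1: (1)(-1) + (-3)(1) + (-4)(-5) = 16 = 16 ✓
Check eq2: (-4)(-1) + (-4)(1) + (-3)(-5) = 15 = 15 ✓
Check eq3: (1)(-1) + (3)(1) + (-4)(-5) = 22 = 22 ✓

x = -1, y = 1, z = -5


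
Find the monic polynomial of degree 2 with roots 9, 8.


A monic polynomial with roots 9, 8 is:
p(x) = (x - 9)(x - 8)
After multiplying by (x - 9): x - 9
After multiplying by (x - 8): x^2 - 17x + 72

x^2 - 17x + 72


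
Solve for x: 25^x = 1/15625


Express both sides with the same base.
1/15625 = 25^(-3)
Since the bases match: x = -3

x = -3


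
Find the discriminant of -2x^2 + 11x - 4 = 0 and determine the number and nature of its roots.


For ax^2 + bx + c = 0, discriminant D = b^2 - 4ac
Here a = -2, b = 11, c = -4
D = (11)^2 - 4(-2)(-4) = 121 - 32 = 89

D = 89 > 0 but not a perfect square
The equation has 2 distinct real irrational roots.

Discriminant = 89, 2 distinct real irrational roots


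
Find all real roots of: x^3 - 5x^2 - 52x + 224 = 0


Let p(x) = x^3 - 5x^2 - 52x + 224. By the rational root theorem (leading coefficient 1), any rational root is an integer divisor of 224: try ±1, ±2, ... in turn.
Test x = 1: value = 168 ≠ 0.
Test x = -1: value = 270 ≠ 0.
Test x = 2: value = 108 ≠ 0.
Test x = -2: value = 300 ≠ 0.
Test x = 4: value = 0 ✓, so (x - 4) is a factor.
Synthetic division by (x - 4): bring down 1; 1(4) - 5 = -1; (-1)(4) - 52 = -56; (-56)(4) + 224 = 0 → quotient x^2 - x - 56, remainder 0.
Solve the quadratic x^2 - x - 56 = 0: discriminant = (-1)^2 - 4(1)(-56) = 1 + 224 = 225.
sqrt(225) = 15, so x = (1 ± 15)/2: x = 8 or x = -7.

x = -7, x = 4, x = 8


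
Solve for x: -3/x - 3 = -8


Subtract -3 from both sides: -3/x = -5
Multiply both sides by x: -3 = -5 * x
Divide by -5: x = 3/5

x = 3/5


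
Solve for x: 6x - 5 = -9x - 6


Starting with: 6x - 5 = -9x - 6
Move all x terms to left: (6 + 9)x = -6 + 5
Simplify: 15x = -1
Divide both sides by 15: x = -1/15

x = -1/15


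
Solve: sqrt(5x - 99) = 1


Square both sides: 5x - 99 = 1^2 = 1
5x = 1 + 99 = 100
x = 20
Check: sqrt(5*20 - 99) = sqrt(1) = 1 ✓

x = 20


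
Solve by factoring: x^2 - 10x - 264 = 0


We need two numbers that multiply to -264 and add to -10.
Those numbers are 12 and -22 (since 12 * (-22) = -264 and 12 + (-22) = -10).
So x^2 - 10x - 264 = (x + 12)(x - 22) = 0
Setting each factor to zero: x = -12 or x = 22

x = -12, x = 22


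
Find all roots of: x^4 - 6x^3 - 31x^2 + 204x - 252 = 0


Let p(x) = x^4 - 6x^3 - 31x^2 + 204x - 252. By the rational root theorem (leading coefficient 1), any rational root is an integer divisor of 252: try ±1, ±2, ... in turn.
Test x = 1: value = -84 ≠ 0.
Test x = -1: value = -480 ≠ 0.
Test x = 2: value = 0 ✓, so (x - 2) is a factor.
Synthetic division by (x - 2): bring down 1; 1(2) - 6 = -4; (-4)(2) - 31 = -39; (-39)(2) + 204 = 126; 126(2) - 252 = 0 → quotient x^3 - 4x^2 - 39x + 126, remainder 0.
Continue with the quotient x^3 - 4x^2 - 39x + 126 (candidates must divide 126; re-test x = 2 first in case it repeats).
Test x = 2: value = 40 ≠ 0.
Test x = -2: value = 180 ≠ 0.
Test x = 3: value = 0 ✓, so (x - 3) is a factor.
Synthetic division by (x - 3): bring down 1; 1(3) - 4 = -1; (-1)(3) - 39 = -42; (-42)(3) + 126 = 0 → quotient x^2 - x - 42, remainder 0.
Solve the quadratic x^2 - x - 42 = 0: discriminant = (-1)^2 - 4(1)(-42) = 1 + 168 = 169.
sqrt(169) = 13, so x = (1 ± 13)/2: x = 7 or x = -6.
Collecting all roots found:

x = -6, x = 2, x = 3, x = 7


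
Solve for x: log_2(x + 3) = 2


Convert to exponential form: x + 3 = 2^2 = 4
x = 4 - 3 = 1
Check: log_2(1 + 3) = log_2(4) = log_2(4) = 2 ✓

x = 1


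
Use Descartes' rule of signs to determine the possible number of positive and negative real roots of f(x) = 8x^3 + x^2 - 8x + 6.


Descartes' rule of signs:

For positive roots, count sign changes in f(x) = 8x^3 + x^2 - 8x + 6:
Signs of coefficients: +, +, -, +
Number of sign changes: 2
Possible positive real roots: 2, 0

For negative roots, examine f(-x) = -8x^3 + x^2 + 8x + 6:
Signs of coefficients: -, +, +, +
Number of sign changes: 1
Possible negative real roots: 1

Positive roots: 2 or 0; Negative roots: 1


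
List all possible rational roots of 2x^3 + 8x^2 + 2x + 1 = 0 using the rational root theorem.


Rational root theorem: possible roots are ±p/q where:
  p divides the constant term (1): p ∈ {1}
  q divides the leading coefficient (2): q ∈ {1, 2}

All possible rational roots: -1, -1/2, 1/2, 1

-1, -1/2, 1/2, 1


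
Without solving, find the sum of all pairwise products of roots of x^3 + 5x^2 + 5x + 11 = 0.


By Vieta's formulas for x^3 + bx^2 + cx + d = 0:
  r1 + r2 + r3 = -b/a = -5
  r1*r2 + r1*r3 + r2*r3 = c/a = 5
  r1*r2*r3 = -d/a = -11


Sum of pairwise products = 5


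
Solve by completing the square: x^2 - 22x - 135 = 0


Start: x^2 - 22x - 135 = 0
Move constant: x^2 - 22x = 135
Half of -22 is -11, squared is 121
Add 121 to both sides: x^2 - 22x + 121 = 256
(x - 11)^2 = 256
x - 11 = ±16
x = 11 + 16 = 27 or x = 11 - 16 = -5

x = -5, x = 27


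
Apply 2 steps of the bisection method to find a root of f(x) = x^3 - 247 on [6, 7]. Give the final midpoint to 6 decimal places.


f(x) = x^3 - 247
f(6) = -31 < 0
f(7) = 96 > 0

Step 1: midpoint = (6.000000 + 7.000000)/2 = 6.500000
  f(6.500000) = 27.625000
  f(mid) > 0, so root is in [6.000000, 6.500000]

Step 2: midpoint = (6.000000 + 6.500000)/2 = 6.250000
  f(6.250000) = -2.859375
  f(mid) < 0, so root is in [6.250000, 6.500000]

midpoint = 6.250000


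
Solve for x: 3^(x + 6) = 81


Express both sides with the same base.
81 = 3^4
Since the bases match, equate exponents: x + 6 = 4
So x = 4 - (6) = -2

x = -2


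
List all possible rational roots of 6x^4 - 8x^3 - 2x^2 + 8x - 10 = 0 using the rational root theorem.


Rational root theorem: possible roots are ±p/q where:
  p divides the constant term (-10): p ∈ {1, 2, 5, 10}
  q divides the leading coefficient (6): q ∈ {1, 2, 3, 6}

All possible rational roots: -10, -5, -10/3, -5/2, -2, -5/3, -1, -5/6, -2/3, -1/2, -1/3, -1/6, 1/6, 1/3, 1/2, 2/3, 5/6, 1, 5/3, 2, 5/2, 10/3, 5, 10

-10, -5, -10/3, -5/2, -2, -5/3, -1, -5/6, -2/3, -1/2, -1/3, -1/6, 1/6, 1/3, 1/2, 2/3, 5/6, 1, 5/3, 2, 5/2, 10/3, 5, 10


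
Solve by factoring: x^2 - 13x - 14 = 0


We need two numbers that multiply to -14 and add to -13.
Those numbers are 1 and -14 (since 1 * (-14) = -14 and 1 + (-14) = -13).
So x^2 - 13x - 14 = (x + 1)(x - 14) = 0
Setting each factor to zero: x = -1 or x = 14

x = -1, x = 14


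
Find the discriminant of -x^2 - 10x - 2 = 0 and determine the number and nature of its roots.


For ax^2 + bx + c = 0, discriminant D = b^2 - 4ac
Here a = -1, b = -10, c = -2
D = (-10)^2 - 4(-1)(-2) = 100 - 8 = 92

D = 92 > 0 but not a perfect square
The equation has 2 distinct real irrational roots.

Discriminant = 92, 2 distinct real irrational roots


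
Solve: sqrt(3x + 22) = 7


Square both sides: 3x + 22 = 7^2 = 49
3x = 49 - 22 = 27
x = 9
Check: sqrt(3*9 + 22) = sqrt(49) = 7 ✓

x = 9


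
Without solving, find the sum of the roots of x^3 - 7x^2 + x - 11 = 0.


By Vieta's formulas for x^3 + bx^2 + cx + d = 0:
  r1 + r2 + r3 = -b/a = 7
  r1*r2 + r1*r3 + r2*r3 = c/a = 1
  r1*r2*r3 = -d/a = 11


Sum = 7


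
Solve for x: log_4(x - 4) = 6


Convert to exponential form: x - 4 = 4^6 = 4096
x = 4096 + 4 = 4100
Check: log_4(4100 - 4) = log_4(4096) = log_4(4096) = 6 ✓

x = 4100


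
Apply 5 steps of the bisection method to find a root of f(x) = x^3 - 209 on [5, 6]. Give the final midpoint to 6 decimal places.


f(x) = x^3 - 209
f(5) = -84 < 0
f(6) = 7 > 0

Step 1: midpoint = (5.000000 + 6.000000)/2 = 5.500000
  f(5.500000) = -42.625000
  f(mid) < 0, so root is in [5.500000, 6.000000]

Step 2: midpoint = (5.500000 + 6.000000)/2 = 5.750000
  f(5.750000) = -18.890625
  f(mid) < 0, so root is in [5.750000, 6.000000]

Step 3: midpoint = (5.750000 + 6.000000)/2 = 5.875000
  f(5.875000) = -6.220703
  f(mid) < 0, so root is in [5.875000, 6.000000]

Step 4: midpoint = (5.875000 + 6.000000)/2 = 5.937500
  f(5.937500) = 0.320068
  f(mid) > 0, so root is in [5.875000, 5.937500]

Step 5: midpoint = (5.875000 + 5.937500)/2 = 5.906250
  f(5.906250) = -2.967621
  f(mid) < 0, so root is in [5.906250, 5.937500]

midpoint = 5.906250
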